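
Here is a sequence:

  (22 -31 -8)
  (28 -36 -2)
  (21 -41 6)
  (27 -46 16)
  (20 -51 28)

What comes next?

First coordinate: alternating steps +6, −7, +6, −7, …, so 22, 28, 21, 27, 20 → 26.
Second coordinate: -31, -36, -41, -46, -51 → -56 (−5 each step).
Third coordinate: -8, -2, 6, 16, 28 → 42 (differences are 6, 8, 10, … (increasing by 2 each time)).
Putting it together: (26 -56 42).

(26 -56 42)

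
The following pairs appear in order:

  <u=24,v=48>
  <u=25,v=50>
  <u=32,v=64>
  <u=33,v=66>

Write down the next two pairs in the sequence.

<u=40,v=80>, <u=41,v=82>

U: alternating steps +1, +7, +1, +7, …, so 24, 25, 32, 33 → 40 → 41.
V — always 2 × the u: 48, 50, 64, 66 → 80 → 82.
So the next two pairs are <u=40,v=80> and <u=41,v=82>.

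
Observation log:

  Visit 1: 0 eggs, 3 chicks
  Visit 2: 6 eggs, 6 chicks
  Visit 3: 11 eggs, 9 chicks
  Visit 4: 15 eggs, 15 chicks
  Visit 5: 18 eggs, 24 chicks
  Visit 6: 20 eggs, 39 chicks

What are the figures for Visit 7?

For the eggs, differences are 6, 5, 4, … (decreasing by 1 each time): 0, 6, 11, 15, 18, 20 → 21.
Chicks: 3, 6, 9, 15, 24, 39 → 63 (each term is the sum of the two before it).
Putting it together: 21 eggs, 63 chicks.

21 eggs, 63 chicks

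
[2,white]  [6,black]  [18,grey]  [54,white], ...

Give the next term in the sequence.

First value: ×3 each step, so 2, 6, 18, 54 → 162.
Shade: repeats white → black → grey; white, black, grey, white → black.
So the next term is [162,black].

[162,black]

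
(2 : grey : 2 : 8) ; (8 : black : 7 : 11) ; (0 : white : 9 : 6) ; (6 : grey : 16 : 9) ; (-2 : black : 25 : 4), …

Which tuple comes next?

(4 : white : 41 : 7)

First entry goes 2, 8, 0, 6, -2 → 4 (alternating steps +6, −8, +6, −8, …).
Shade: repeats grey → black → white; grey, black, white, grey, black → white.
Third entry: 2, 7, 9, 16, 25 → 41 (each term is the sum of the two before it).
For the fourth entry, alternating steps +3, −5, +3, −5, …: 8, 11, 6, 9, 4 → 7.
So the next tuple is (4 : white : 41 : 7).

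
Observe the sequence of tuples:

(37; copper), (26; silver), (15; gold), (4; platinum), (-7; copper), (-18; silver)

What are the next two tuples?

First slot goes 37, 26, 15, 4, -7, -18 → -29 → -40 (−11 each step).
Metal — repeats copper → silver → gold → platinum: copper, silver, gold, platinum, copper, silver → gold → platinum.
So the next two tuples are (-29; gold) and (-40; platinum).

(-29; gold), (-40; platinum)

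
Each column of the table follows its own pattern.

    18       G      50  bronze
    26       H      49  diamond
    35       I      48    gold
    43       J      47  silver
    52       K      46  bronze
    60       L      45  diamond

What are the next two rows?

First component goes 18, 26, 35, 43, 52, 60 → 69 → 77 (alternating steps +8, +9, +8, +9, …).
Letter: letters move forward 1 place in the alphabet, so G, H, I, J, K, L → M → N.
For the third component, −1 each step: 50, 49, 48, 47, 46, 45 → 44 → 43.
Rank — repeats bronze → diamond → gold → silver: bronze, diamond, gold, silver, bronze, diamond → gold → silver.
Putting the parts together: 69  M  44  gold and then 77  N  43  silver.

69  M  44  gold; 77  N  43  silver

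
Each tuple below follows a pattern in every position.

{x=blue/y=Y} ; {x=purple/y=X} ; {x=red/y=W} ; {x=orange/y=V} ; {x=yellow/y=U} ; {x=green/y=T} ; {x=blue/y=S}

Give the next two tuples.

{x=purple/y=R}, {x=red/y=Q}

X: repeats blue → purple → red → orange → yellow → green; blue, purple, red, orange, yellow, green, blue → purple → red.
Y — letters move back 1 place in the alphabet: Y, X, W, V, U, T, S → R → Q.
So the next two tuples are {x=purple/y=R} and {x=red/y=Q}.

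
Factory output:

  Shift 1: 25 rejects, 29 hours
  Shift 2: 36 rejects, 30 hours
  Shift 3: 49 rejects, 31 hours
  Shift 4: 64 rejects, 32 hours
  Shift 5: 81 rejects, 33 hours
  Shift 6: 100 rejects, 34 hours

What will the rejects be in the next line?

121

Rejects: perfect squares: 5², 6², 7², …; 25, 36, 49, 64, 81, 100 → 121.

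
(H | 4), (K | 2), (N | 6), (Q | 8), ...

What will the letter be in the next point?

Letter: letters move forward 3 places in the alphabet; H, K, N, Q → T.

T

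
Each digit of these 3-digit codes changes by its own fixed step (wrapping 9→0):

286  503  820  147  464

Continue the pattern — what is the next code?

First digit: 2, 5, 8, 1, 4 → 7 (+3 each step, mod 10).
Second digit: +2 each step, mod 10; 8, 0, 2, 4, 6 → 8.
For the third digit, −3 each step, mod 10: 6, 3, 0, 7, 4 → 1.
Putting it together: 781.

781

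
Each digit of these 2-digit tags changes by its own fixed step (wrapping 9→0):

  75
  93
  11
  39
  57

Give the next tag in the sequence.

75

First digit: +2 each step, mod 10, so 7, 9, 1, 3, 5 → 7.
For the second digit, −2 each step, mod 10: 5, 3, 1, 9, 7 → 5.
Combining the parts gives 75.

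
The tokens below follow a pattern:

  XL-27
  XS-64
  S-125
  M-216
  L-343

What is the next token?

Size — runs through clothing sizes XS→XL: XL, XS, S, M, L → XL.
Second component: perfect cubes: 3³, 4³, 5³, …, so 27, 64, 125, 216, 343 → 512.
So the next token is XL-512.

XL-512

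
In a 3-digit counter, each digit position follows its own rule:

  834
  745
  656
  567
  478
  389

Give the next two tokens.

For the first digit, −1 each step, mod 10: 8, 7, 6, 5, 4, 3 → 2 → 1.
Second digit — +1 each step, mod 10: 3, 4, 5, 6, 7, 8 → 9 → 0.
For the third digit, +1 each step, mod 10: 4, 5, 6, 7, 8, 9 → 0 → 1.
So the next two tokens are 290 and 101.

290 then 101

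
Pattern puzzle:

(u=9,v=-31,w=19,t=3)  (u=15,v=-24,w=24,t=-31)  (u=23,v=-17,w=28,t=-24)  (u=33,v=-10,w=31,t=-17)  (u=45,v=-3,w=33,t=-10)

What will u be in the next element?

U: differences are 6, 8, 10, … (increasing by 2 each time), so 9, 15, 23, 33, 45 → 59.
V: +7 each step, so -31, -24, -17, -10, -3 → 4.
W goes 19, 24, 28, 31, 33 → 34 (differences are 5, 4, 3, … (decreasing by 1 each time)).
T: always the previous value of the v; 3, -31, -24, -17, -10 → -3.

59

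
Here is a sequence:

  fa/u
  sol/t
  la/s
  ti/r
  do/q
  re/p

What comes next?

For the note, runs through the solfège scale do→ti: fa, sol, la, ti, do, re → mi.
Letter: u, t, s, r, q, p → o (letters move back 1 place in the alphabet).
Combining the parts gives mi/o.

mi/o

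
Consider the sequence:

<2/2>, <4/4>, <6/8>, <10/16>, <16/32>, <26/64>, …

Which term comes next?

<42/128>

First value goes 2, 4, 6, 10, 16, 26 → 42 (each term is the sum of the two before it).
Second value goes 2, 4, 8, 16, 32, 64 → 128 (×2 each step).
Combining the parts gives <42/128>.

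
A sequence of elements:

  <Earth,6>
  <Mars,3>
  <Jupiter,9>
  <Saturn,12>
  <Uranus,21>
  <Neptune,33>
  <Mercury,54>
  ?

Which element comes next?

Planet — runs through the planets Mercury→Neptune: Earth, Mars, Jupiter, Saturn, Uranus, Neptune, Mercury → Venus.
For the second part, each term is the sum of the two before it: 6, 3, 9, 12, 21, 33, 54 → 87.
Putting it together: <Venus,87>.

<Venus,87>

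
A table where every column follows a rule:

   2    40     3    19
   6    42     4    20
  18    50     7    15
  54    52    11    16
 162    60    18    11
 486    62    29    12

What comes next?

First component: ×3 each step, so 2, 6, 18, 54, 162, 486 → 1458.
Second component: 40, 42, 50, 52, 60, 62 → 70 (alternating steps +2, +8, +2, +8, …).
Third component: each term is the sum of the two before it, so 3, 4, 7, 11, 18, 29 → 47.
Fourth component: 19, 20, 15, 16, 11, 12 → 7 (alternating steps +1, −5, +1, −5, …).
So the next line is 1458  70  47  7.

1458  70  47  7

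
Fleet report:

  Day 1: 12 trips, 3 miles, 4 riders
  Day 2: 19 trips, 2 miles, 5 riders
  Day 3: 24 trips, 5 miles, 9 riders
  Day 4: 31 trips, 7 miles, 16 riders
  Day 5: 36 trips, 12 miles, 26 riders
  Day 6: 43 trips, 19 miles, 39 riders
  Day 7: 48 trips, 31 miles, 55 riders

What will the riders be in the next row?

74

For the riders, differences are 1, 4, 7, … (increasing by 3 each time): 4, 5, 9, 16, 26, 39, 55 → 74.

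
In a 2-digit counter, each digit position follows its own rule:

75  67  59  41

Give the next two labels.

33, 25

First digit: −1 each step, mod 10, so 7, 6, 5, 4 → 3 → 2.
Second digit: +2 each step, mod 10; 5, 7, 9, 1 → 3 → 5.
Putting the parts together: 33 and then 25.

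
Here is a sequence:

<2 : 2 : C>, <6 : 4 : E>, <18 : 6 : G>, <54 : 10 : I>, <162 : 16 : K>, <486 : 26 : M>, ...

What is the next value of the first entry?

1458

For the first entry, ×3 each step: 2, 6, 18, 54, 162, 486 → 1458.
Second entry goes 2, 4, 6, 10, 16, 26 → 42 (each term is the sum of the two before it).
Letter — letters move forward 2 places in the alphabet: C, E, G, I, K, M → O.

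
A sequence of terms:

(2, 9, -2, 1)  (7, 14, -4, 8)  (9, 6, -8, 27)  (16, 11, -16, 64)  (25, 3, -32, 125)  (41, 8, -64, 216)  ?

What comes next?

(66, 0, -128, 343)

First value — each term is the sum of the two before it: 2, 7, 9, 16, 25, 41 → 66.
Second value — alternating steps +5, −8, +5, −8, …: 9, 14, 6, 11, 3, 8 → 0.
Third value — ×2 each step: -2, -4, -8, -16, -32, -64 → -128.
Fourth value: perfect cubes: 1³, 2³, 3³, …, so 1, 8, 27, 64, 125, 216 → 343.
Putting it together: (66, 0, -128, 343).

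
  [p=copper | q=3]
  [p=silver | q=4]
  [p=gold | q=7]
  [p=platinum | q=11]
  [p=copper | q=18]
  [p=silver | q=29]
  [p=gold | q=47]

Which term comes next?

P: repeats copper → silver → gold → platinum, so copper, silver, gold, platinum, copper, silver, gold → platinum.
Q goes 3, 4, 7, 11, 18, 29, 47 → 76 (each term is the sum of the two before it).
Putting it together: [p=platinum | q=76].

[p=platinum | q=76]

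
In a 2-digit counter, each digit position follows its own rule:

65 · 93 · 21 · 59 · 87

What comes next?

15

First digit — +3 each step, mod 10: 6, 9, 2, 5, 8 → 1.
Second digit goes 5, 3, 1, 9, 7 → 5 (−2 each step, mod 10).
Putting it together: 15.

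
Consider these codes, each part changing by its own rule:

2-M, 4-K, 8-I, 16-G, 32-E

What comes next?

First component: ×2 each step, so 2, 4, 8, 16, 32 → 64.
Letter: letters move back 2 places in the alphabet; M, K, I, G, E → C.
Putting it together: 64-C.

64-C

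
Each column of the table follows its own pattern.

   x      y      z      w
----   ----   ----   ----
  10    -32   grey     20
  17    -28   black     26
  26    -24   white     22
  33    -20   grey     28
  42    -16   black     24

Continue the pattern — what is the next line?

49  -12  white  30

Column x — alternating steps +7, +9, +7, +9, …: 10, 17, 26, 33, 42 → 49.
Column y: +4 each step, so -32, -28, -24, -20, -16 → -12.
Column z: repeats grey → black → white; grey, black, white, grey, black → white.
Column w: 20, 26, 22, 28, 24 → 30 (alternating steps +6, −4, +6, −4, …).
So the next line is 49  -12  white  30.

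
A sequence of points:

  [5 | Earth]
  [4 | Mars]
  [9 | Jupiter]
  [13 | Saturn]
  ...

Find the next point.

[22 | Uranus]

First slot — each term is the sum of the two before it: 5, 4, 9, 13 → 22.
Planet: Earth, Mars, Jupiter, Saturn → Uranus (runs through the planets Mercury→Neptune).
Putting it together: [22 | Uranus].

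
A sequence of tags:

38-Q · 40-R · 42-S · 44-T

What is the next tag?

First component goes 38, 40, 42, 44 → 46 (+2 each step).
Letter — letters move forward 1 place in the alphabet: Q, R, S, T → U.
So the next tag is 46-U.

46-U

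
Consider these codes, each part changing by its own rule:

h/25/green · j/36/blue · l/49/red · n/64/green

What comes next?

p/81/blue

For the letter, letters move forward 2 places in the alphabet: h, j, l, n → p.
For the second component, perfect squares: 5², 6², 7², …: 25, 36, 49, 64 → 81.
Colour: repeats green → blue → red; green, blue, red, green → blue.
Combining the parts gives p/81/blue.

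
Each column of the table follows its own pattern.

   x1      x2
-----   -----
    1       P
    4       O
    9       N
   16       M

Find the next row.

25  L

Column x1: perfect squares: 1², 2², 3², …, so 1, 4, 9, 16 → 25.
Column x2 — letters move back 1 place in the alphabet: P, O, N, M → L.
So the next row is 25  L.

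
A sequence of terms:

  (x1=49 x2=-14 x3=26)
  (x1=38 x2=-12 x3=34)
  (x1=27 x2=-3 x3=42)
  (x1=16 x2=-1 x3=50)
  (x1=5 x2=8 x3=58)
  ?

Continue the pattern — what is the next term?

(x1=-6 x2=10 x3=66)

X1: −11 each step, so 49, 38, 27, 16, 5 → -6.
X2 goes -14, -12, -3, -1, 8 → 10 (alternating steps +2, +9, +2, +9, …).
X3: +8 each step; 26, 34, 42, 50, 58 → 66.
So the next term is (x1=-6 x2=10 x3=66).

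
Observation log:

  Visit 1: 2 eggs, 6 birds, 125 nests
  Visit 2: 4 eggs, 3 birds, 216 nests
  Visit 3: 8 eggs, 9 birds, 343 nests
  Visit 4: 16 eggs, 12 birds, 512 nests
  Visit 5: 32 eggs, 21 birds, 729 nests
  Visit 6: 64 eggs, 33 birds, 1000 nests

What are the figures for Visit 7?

Eggs: ×2 each step, so 2, 4, 8, 16, 32, 64 → 128.
Birds: 6, 3, 9, 12, 21, 33 → 54 (each term is the sum of the two before it).
Nests goes 125, 216, 343, 512, 729, 1000 → 1331 (perfect cubes: 5³, 6³, 7³, …).
Putting it together: 128 eggs, 54 birds, 1331 nests.

128 eggs, 54 birds, 1331 nests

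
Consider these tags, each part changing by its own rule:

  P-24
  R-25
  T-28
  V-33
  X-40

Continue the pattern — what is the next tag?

Letter: P, R, T, V, X → Z (letters move forward 2 places in the alphabet).
Second component: differences are 1, 3, 5, … (increasing by 2 each time); 24, 25, 28, 33, 40 → 49.
Combining the parts gives Z-49.

Z-49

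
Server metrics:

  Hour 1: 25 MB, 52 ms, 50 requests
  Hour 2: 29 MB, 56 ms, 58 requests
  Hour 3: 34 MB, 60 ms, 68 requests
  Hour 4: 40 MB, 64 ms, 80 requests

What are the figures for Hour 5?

47 MB, 68 ms, 94 requests

For the MB, differences are 4, 5, 6, … (increasing by 1 each time): 25, 29, 34, 40 → 47.
Ms goes 52, 56, 60, 64 → 68 (+4 each step).
Requests goes 50, 58, 68, 80 → 94 (always 2 × the MB).
Combining the parts gives 47 MB, 68 ms, 94 requests.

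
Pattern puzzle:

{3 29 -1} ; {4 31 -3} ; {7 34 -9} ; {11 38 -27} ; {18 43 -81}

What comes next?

First entry: each term is the sum of the two before it, so 3, 4, 7, 11, 18 → 29.
Second entry: differences are 2, 3, 4, … (increasing by 1 each time), so 29, 31, 34, 38, 43 → 49.
Third entry goes -1, -3, -9, -27, -81 → -243 (×3 each step).
Putting it together: {29 49 -243}.

{29 49 -243}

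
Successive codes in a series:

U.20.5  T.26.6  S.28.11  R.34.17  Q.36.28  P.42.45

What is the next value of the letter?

Letter goes U, T, S, R, Q, P → O (letters move back 1 place in the alphabet).

O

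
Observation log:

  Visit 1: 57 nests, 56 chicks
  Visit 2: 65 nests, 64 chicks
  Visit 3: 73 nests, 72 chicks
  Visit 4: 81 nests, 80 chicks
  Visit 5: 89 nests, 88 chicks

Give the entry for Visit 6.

For the nests, +8 each step: 57, 65, 73, 81, 89 → 97.
Chicks: 56, 64, 72, 80, 88 → 96 (always 1 less than the nests).
So the next row is 97 nests, 96 chicks.

97 nests, 96 chicks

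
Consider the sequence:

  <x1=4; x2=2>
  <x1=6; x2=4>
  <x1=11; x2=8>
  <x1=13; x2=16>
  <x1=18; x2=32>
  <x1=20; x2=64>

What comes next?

<x1=25; x2=128>

X1 goes 4, 6, 11, 13, 18, 20 → 25 (alternating steps +2, +5, +2, +5, …).
X2: 2, 4, 8, 16, 32, 64 → 128 (×2 each step).
Putting it together: <x1=25; x2=128>.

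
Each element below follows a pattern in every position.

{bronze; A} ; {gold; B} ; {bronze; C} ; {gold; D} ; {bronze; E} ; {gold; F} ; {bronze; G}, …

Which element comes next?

{gold; H}

Rank goes bronze, gold, bronze, gold, bronze, gold, bronze → gold (alternates bronze ↔ gold).
Letter: letters move forward 1 place in the alphabet, so A, B, C, D, E, F, G → H.
So the next element is {gold; H}.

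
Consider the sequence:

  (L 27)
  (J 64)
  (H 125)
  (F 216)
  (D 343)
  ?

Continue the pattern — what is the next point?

(B 512)

Letter: L, J, H, F, D → B (letters move back 2 places in the alphabet).
Second value goes 27, 64, 125, 216, 343 → 512 (perfect cubes: 3³, 4³, 5³, …).
Combining the parts gives (B 512).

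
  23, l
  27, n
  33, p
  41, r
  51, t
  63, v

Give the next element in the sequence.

For the first slot, differences are 4, 6, 8, … (increasing by 2 each time): 23, 27, 33, 41, 51, 63 → 77.
Letter — letters move forward 2 places in the alphabet: l, n, p, r, t, v → x.
So the next element is 77, x.

77, x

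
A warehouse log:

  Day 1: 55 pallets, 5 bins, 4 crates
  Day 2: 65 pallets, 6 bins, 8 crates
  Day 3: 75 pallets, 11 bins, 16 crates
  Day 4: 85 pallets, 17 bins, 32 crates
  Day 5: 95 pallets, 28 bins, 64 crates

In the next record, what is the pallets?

105

Pallets: 55, 65, 75, 85, 95 → 105 (+10 each step).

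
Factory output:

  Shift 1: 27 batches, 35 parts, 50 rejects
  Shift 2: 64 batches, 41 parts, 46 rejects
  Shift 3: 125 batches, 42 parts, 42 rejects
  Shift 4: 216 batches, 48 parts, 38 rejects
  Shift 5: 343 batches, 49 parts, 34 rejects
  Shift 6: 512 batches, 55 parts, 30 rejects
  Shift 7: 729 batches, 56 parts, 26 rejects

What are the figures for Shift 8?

1000 batches, 62 parts, 22 rejects

Batches: perfect cubes: 3³, 4³, 5³, …, so 27, 64, 125, 216, 343, 512, 729 → 1000.
Parts goes 35, 41, 42, 48, 49, 55, 56 → 62 (alternating steps +6, +1, +6, +1, …).
Rejects: −4 each step; 50, 46, 42, 38, 34, 30, 26 → 22.
So the next line is 1000 batches, 62 parts, 22 rejects.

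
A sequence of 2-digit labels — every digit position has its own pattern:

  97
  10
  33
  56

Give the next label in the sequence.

79

For the first digit, +2 each step, mod 10: 9, 1, 3, 5 → 7.
Second digit: +3 each step, mod 10; 7, 0, 3, 6 → 9.
So the next label is 79.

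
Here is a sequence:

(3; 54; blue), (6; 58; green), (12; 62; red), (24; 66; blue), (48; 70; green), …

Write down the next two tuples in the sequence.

First part: ×2 each step, so 3, 6, 12, 24, 48 → 96 → 192.
Second part: +4 each step; 54, 58, 62, 66, 70 → 74 → 78.
For the colour, repeats blue → green → red: blue, green, red, blue, green → red → blue.
So the next two tuples are (96; 74; red) and (192; 78; blue).

(96; 74; red), (192; 78; blue)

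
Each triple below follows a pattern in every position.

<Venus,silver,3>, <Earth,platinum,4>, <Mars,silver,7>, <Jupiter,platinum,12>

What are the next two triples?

Planet: Venus, Earth, Mars, Jupiter → Saturn → Uranus (runs through the planets Mercury→Neptune).
Metal: alternates silver ↔ platinum, so silver, platinum, silver, platinum → silver → platinum.
Third coordinate: differences are 1, 3, 5, … (increasing by 2 each time), so 3, 4, 7, 12 → 19 → 28.
So the next two triples are <Saturn,silver,19> and <Uranus,platinum,28>.

<Saturn,silver,19>, <Uranus,platinum,28>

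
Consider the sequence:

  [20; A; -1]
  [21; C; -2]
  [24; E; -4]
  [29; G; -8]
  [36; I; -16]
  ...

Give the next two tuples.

[45; K; -32], [56; M; -64]

First entry goes 20, 21, 24, 29, 36 → 45 → 56 (differences are 1, 3, 5, … (increasing by 2 each time)).
For the letter, letters move forward 2 places in the alphabet: A, C, E, G, I → K → M.
Third entry: ×2 each step, so -1, -2, -4, -8, -16 → -32 → -64.
Putting the parts together: [45; K; -32] and then [56; M; -64].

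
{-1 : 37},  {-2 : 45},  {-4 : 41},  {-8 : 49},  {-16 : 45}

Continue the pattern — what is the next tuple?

{-32 : 53}

For the first slot, ×2 each step: -1, -2, -4, -8, -16 → -32.
For the second slot, alternating steps +8, −4, +8, −4, …: 37, 45, 41, 49, 45 → 53.
Combining the parts gives {-32 : 53}.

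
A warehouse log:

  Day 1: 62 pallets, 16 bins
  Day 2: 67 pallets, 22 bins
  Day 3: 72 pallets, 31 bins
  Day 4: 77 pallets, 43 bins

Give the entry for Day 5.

For the pallets, +5 each step: 62, 67, 72, 77 → 82.
Bins goes 16, 22, 31, 43 → 58 (differences are 6, 9, 12, … (increasing by 3 each time)).
So the next record is 82 pallets, 58 bins.

82 pallets, 58 bins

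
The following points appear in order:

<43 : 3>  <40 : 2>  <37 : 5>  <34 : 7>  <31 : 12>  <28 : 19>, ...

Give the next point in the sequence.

<25 : 31>

For the first entry, −3 each step: 43, 40, 37, 34, 31, 28 → 25.
Second entry: 3, 2, 5, 7, 12, 19 → 31 (each term is the sum of the two before it).
So the next point is <25 : 31>.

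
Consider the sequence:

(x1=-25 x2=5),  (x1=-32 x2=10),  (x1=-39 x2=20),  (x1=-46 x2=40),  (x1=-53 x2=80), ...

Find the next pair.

X1: −7 each step, so -25, -32, -39, -46, -53 → -60.
X2: 5, 10, 20, 40, 80 → 160 (×2 each step).
Putting it together: (x1=-60 x2=160).

(x1=-60 x2=160)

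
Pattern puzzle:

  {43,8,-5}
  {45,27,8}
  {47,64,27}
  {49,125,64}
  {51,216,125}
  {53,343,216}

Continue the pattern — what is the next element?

{55,512,343}

First slot: 43, 45, 47, 49, 51, 53 → 55 (+2 each step).
Second slot: perfect cubes: 2³, 3³, 4³, …; 8, 27, 64, 125, 216, 343 → 512.
Third slot — always the previous value of the second slot: -5, 8, 27, 64, 125, 216 → 343.
Putting it together: {55,512,343}.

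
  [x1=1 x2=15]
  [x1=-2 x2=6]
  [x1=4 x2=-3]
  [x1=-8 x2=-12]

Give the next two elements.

X1 — ×(-2) each step: 1, -2, 4, -8 → 16 → -32.
For the x2, −9 each step: 15, 6, -3, -12 → -21 → -30.
So the next two elements are [x1=16 x2=-21] and [x1=-32 x2=-30].

[x1=16 x2=-21], [x1=-32 x2=-30]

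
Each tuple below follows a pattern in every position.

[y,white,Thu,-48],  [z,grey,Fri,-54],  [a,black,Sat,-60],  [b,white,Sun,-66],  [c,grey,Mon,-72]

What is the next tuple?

[d,black,Tue,-78]

For the letter, letters move forward 1 place in the alphabet, wrapping Z→A: y, z, a, b, c → d.
Shade: repeats white → grey → black; white, grey, black, white, grey → black.
For the day, runs through the weekdays Mon→Sun: Thu, Fri, Sat, Sun, Mon → Tue.
For the fourth slot, −6 each step: -48, -54, -60, -66, -72 → -78.
Putting it together: [d,black,Tue,-78].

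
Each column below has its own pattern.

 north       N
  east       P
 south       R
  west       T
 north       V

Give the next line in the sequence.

east  X

Direction: repeats north → east → south → west; north, east, south, west, north → east.
Letter: letters move forward 2 places in the alphabet; N, P, R, T, V → X.
Putting it together: east  X.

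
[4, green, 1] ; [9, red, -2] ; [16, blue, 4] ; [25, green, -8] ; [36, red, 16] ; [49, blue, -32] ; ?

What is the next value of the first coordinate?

First coordinate: perfect squares: 2², 3², 4², …, so 4, 9, 16, 25, 36, 49 → 64.

64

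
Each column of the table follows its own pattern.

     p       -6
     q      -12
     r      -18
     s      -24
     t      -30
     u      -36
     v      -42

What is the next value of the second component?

Second component: −6 each step, so -6, -12, -18, -24, -30, -36, -42 → -48.

-48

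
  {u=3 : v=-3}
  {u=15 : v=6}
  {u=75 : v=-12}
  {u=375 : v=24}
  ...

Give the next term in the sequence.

{u=1875 : v=-48}

U: ×5 each step, so 3, 15, 75, 375 → 1875.
V goes -3, 6, -12, 24 → -48 (×(-2) each step).
So the next term is {u=1875 : v=-48}.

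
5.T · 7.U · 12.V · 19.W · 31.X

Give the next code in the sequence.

First component: 5, 7, 12, 19, 31 → 50 (each term is the sum of the two before it).
Letter goes T, U, V, W, X → Y (letters move forward 1 place in the alphabet).
So the next code is 50.Y.

50.Y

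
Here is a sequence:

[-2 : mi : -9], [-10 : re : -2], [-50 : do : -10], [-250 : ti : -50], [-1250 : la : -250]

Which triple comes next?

[-6250 : sol : -1250]

First entry — ×5 each step: -2, -10, -50, -250, -1250 → -6250.
Note — runs backward through the solfège scale do→ti: mi, re, do, ti, la → sol.
For the third entry, always the previous value of the first entry: -9, -2, -10, -50, -250 → -1250.
Combining the parts gives [-6250 : sol : -1250].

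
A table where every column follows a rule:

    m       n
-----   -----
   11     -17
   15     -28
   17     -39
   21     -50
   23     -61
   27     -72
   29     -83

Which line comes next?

Column m goes 11, 15, 17, 21, 23, 27, 29 → 33 (alternating steps +4, +2, +4, +2, …).
Column n: -17, -28, -39, -50, -61, -72, -83 → -94 (−11 each step).
So the next line is 33  -94.

33  -94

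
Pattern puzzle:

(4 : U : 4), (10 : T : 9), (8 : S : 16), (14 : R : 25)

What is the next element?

First coordinate: alternating steps +6, −2, +6, −2, …; 4, 10, 8, 14 → 12.
Letter goes U, T, S, R → Q (letters move back 1 place in the alphabet).
Third coordinate: perfect squares: 2², 3², 4², …, so 4, 9, 16, 25 → 36.
So the next element is (12 : Q : 36).

(12 : Q : 36)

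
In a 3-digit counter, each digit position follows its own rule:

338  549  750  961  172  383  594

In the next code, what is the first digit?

7

First digit — +2 each step, mod 10: 3, 5, 7, 9, 1, 3, 5 → 7.
Second digit: +1 each step, mod 10, so 3, 4, 5, 6, 7, 8, 9 → 0.
For the third digit, +1 each step, mod 10: 8, 9, 0, 1, 2, 3, 4 → 5.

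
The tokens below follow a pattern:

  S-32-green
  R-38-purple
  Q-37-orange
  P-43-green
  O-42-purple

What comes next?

For the letter, letters move back 1 place in the alphabet: S, R, Q, P, O → N.
For the second component, alternating steps +6, −1, +6, −1, …: 32, 38, 37, 43, 42 → 48.
Colour goes green, purple, orange, green, purple → orange (repeats green → purple → orange).
Putting it together: N-48-orange.

N-48-orange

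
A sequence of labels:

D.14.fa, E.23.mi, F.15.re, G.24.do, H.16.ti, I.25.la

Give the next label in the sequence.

J.17.sol

For the letter, letters move forward 1 place in the alphabet: D, E, F, G, H, I → J.
Second component: alternating steps +9, −8, +9, −8, …, so 14, 23, 15, 24, 16, 25 → 17.
Note: fa, mi, re, do, ti, la → sol (runs backward through the solfège scale do→ti).
Putting it together: J.17.sol.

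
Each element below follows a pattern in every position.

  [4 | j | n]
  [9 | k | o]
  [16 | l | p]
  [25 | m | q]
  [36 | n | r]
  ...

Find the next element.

First component goes 4, 9, 16, 25, 36 → 49 (perfect squares: 2², 3², 4², …).
For the first letter, letters move forward 1 place in the alphabet: j, k, l, m, n → o.
Second letter: letters move forward 1 place in the alphabet; n, o, p, q, r → s.
Putting it together: [49 | o | s].

[49 | o | s]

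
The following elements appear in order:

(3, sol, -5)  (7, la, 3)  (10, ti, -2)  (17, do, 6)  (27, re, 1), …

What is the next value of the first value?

For the first value, each term is the sum of the two before it: 3, 7, 10, 17, 27 → 44.

44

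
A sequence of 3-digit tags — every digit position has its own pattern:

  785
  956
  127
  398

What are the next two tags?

569 then 730

First digit goes 7, 9, 1, 3 → 5 → 7 (+2 each step, mod 10).
Second digit: −3 each step, mod 10, so 8, 5, 2, 9 → 6 → 3.
Third digit goes 5, 6, 7, 8 → 9 → 0 (+1 each step, mod 10).
So the next two tags are 569 and 730.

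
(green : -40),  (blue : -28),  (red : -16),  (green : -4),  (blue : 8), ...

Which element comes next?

Colour: green, blue, red, green, blue → red (repeats green → blue → red).
Second part: +12 each step, so -40, -28, -16, -4, 8 → 20.
Combining the parts gives (red : 20).

(red : 20)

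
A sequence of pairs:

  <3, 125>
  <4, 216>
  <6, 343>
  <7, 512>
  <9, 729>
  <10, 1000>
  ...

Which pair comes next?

<12, 1331>

First component — alternating steps +1, +2, +1, +2, …: 3, 4, 6, 7, 9, 10 → 12.
Second component goes 125, 216, 343, 512, 729, 1000 → 1331 (perfect cubes: 5³, 6³, 7³, …).
So the next pair is <12, 1331>.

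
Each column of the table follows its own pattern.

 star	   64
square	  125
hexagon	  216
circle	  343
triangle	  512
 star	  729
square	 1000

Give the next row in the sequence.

Shape: repeats star → square → hexagon → circle → triangle; star, square, hexagon, circle, triangle, star, square → hexagon.
Second component — perfect cubes: 4³, 5³, 6³, …: 64, 125, 216, 343, 512, 729, 1000 → 1331.
Combining the parts gives hexagon  1331.

hexagon  1331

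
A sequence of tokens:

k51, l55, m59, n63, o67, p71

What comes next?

q75

Letter — letters move forward 1 place in the alphabet: k, l, m, n, o, p → q.
Second component goes 51, 55, 59, 63, 67, 71 → 75 (+4 each step).
So the next token is q75.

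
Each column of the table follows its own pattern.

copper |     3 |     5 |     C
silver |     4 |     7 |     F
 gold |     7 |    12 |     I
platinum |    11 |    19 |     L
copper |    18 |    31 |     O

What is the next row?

silver  29  50  R

Metal — repeats copper → silver → gold → platinum: copper, silver, gold, platinum, copper → silver.
Second component: each term is the sum of the two before it, so 3, 4, 7, 11, 18 → 29.
Third component: each term is the sum of the two before it, so 5, 7, 12, 19, 31 → 50.
Letter: letters move forward 3 places in the alphabet, so C, F, I, L, O → R.
Putting it together: silver  29  50  R.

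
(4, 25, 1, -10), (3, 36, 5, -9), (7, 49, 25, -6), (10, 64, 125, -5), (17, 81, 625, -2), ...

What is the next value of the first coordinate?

27

First coordinate: each term is the sum of the two before it, so 4, 3, 7, 10, 17 → 27.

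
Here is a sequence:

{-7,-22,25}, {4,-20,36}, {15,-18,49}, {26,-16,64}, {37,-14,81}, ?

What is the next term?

First entry: -7, 4, 15, 26, 37 → 48 (+11 each step).
Second entry goes -22, -20, -18, -16, -14 → -12 (+2 each step).
Third entry — perfect squares: 5², 6², 7², …: 25, 36, 49, 64, 81 → 100.
So the next term is {48,-12,100}.

{48,-12,100}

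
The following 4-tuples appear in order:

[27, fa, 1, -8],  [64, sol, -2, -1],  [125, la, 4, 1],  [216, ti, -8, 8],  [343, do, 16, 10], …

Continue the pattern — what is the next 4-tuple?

[512, re, -32, 17]

First component: perfect cubes: 3³, 4³, 5³, …, so 27, 64, 125, 216, 343 → 512.
Note — runs through the solfège scale do→ti: fa, sol, la, ti, do → re.
Third component: ×(-2) each step; 1, -2, 4, -8, 16 → -32.
Fourth component: -8, -1, 1, 8, 10 → 17 (alternating steps +7, +2, +7, +2, …).
So the next 4-tuple is [512, re, -32, 17].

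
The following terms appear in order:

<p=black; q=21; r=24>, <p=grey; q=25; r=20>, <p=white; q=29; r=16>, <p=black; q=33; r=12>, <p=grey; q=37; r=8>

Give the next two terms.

<p=white; q=41; r=4>, <p=black; q=45; r=0>

P: black, grey, white, black, grey → white → black (repeats black → grey → white).
Q: +4 each step; 21, 25, 29, 33, 37 → 41 → 45.
R: together with the q always sums to 45, so 24, 20, 16, 12, 8 → 4 → 0.
Putting the parts together: <p=white; q=41; r=4> and then <p=black; q=45; r=0>.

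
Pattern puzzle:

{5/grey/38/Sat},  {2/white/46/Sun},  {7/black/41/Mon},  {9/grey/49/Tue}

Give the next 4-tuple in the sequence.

{16/white/44/Wed}

First value: each term is the sum of the two before it; 5, 2, 7, 9 → 16.
For the shade, repeats grey → white → black: grey, white, black, grey → white.
Third value goes 38, 46, 41, 49 → 44 (alternating steps +8, −5, +8, −5, …).
Day: runs through the weekdays Mon→Sun; Sat, Sun, Mon, Tue → Wed.
Combining the parts gives {16/white/44/Wed}.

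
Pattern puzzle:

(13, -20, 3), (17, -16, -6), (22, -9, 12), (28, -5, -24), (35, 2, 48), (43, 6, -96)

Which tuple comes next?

First component: 13, 17, 22, 28, 35, 43 → 52 (differences are 4, 5, 6, … (increasing by 1 each time)).
For the second component, alternating steps +4, +7, +4, +7, …: -20, -16, -9, -5, 2, 6 → 13.
Third component goes 3, -6, 12, -24, 48, -96 → 192 (×(-2) each step).
So the next tuple is (52, 13, 192).

(52, 13, 192)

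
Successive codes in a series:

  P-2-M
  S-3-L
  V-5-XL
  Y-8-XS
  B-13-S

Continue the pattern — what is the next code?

E-21-M

For the letter, letters move forward 3 places in the alphabet, wrapping Z→A: P, S, V, Y, B → E.
Second component: each term is the sum of the two before it, so 2, 3, 5, 8, 13 → 21.
Size — runs through clothing sizes XS→XL: M, L, XL, XS, S → M.
So the next code is E-21-M.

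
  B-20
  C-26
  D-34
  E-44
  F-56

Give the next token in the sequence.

G-70

Letter: B, C, D, E, F → G (letters move forward 1 place in the alphabet).
Second component — differences are 6, 8, 10, … (increasing by 2 each time): 20, 26, 34, 44, 56 → 70.
So the next token is G-70.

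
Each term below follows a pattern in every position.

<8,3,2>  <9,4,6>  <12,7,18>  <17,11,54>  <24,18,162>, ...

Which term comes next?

<33,29,486>

First entry — differences are 1, 3, 5, … (increasing by 2 each time): 8, 9, 12, 17, 24 → 33.
Second entry: 3, 4, 7, 11, 18 → 29 (each term is the sum of the two before it).
For the third entry, ×3 each step: 2, 6, 18, 54, 162 → 486.
So the next term is <33,29,486>.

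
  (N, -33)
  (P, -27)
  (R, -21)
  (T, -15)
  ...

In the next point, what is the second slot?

-9

Letter: letters move forward 2 places in the alphabet; N, P, R, T → V.
For the second slot, +6 each step: -33, -27, -21, -15 → -9.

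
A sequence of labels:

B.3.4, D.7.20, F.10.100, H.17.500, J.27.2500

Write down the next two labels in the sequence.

L.44.12500, N.71.62500

For the letter, letters move forward 2 places in the alphabet: B, D, F, H, J → L → N.
For the second component, each term is the sum of the two before it: 3, 7, 10, 17, 27 → 44 → 71.
Third component: ×5 each step; 4, 20, 100, 500, 2500 → 12500 → 62500.
So the next two labels are L.44.12500 and N.71.62500.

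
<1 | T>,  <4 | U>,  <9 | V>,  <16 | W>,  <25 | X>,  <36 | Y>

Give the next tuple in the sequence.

For the first slot, perfect squares: 1², 2², 3², …: 1, 4, 9, 16, 25, 36 → 49.
Letter goes T, U, V, W, X, Y → Z (letters move forward 1 place in the alphabet).
So the next tuple is <49 | Z>.

<49 | Z>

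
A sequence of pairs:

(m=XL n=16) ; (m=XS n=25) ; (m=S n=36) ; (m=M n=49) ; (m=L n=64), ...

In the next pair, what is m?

For the m, runs through clothing sizes XS→XL: XL, XS, S, M, L → XL.

XL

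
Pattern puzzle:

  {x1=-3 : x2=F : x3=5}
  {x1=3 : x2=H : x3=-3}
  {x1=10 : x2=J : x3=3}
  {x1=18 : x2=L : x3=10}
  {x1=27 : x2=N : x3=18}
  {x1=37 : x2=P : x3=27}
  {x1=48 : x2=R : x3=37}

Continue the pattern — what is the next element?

X1: differences are 6, 7, 8, … (increasing by 1 each time), so -3, 3, 10, 18, 27, 37, 48 → 60.
X2 goes F, H, J, L, N, P, R → T (letters move forward 2 places in the alphabet).
X3 — always the previous value of the x1: 5, -3, 3, 10, 18, 27, 37 → 48.
Putting it together: {x1=60 : x2=T : x3=48}.

{x1=60 : x2=T : x3=48}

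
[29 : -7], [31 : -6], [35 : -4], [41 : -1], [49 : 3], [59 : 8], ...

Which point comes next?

[71 : 14]

First entry: differences are 2, 4, 6, … (increasing by 2 each time); 29, 31, 35, 41, 49, 59 → 71.
Second entry goes -7, -6, -4, -1, 3, 8 → 14 (differences are 1, 2, 3, … (increasing by 1 each time)).
Combining the parts gives [71 : 14].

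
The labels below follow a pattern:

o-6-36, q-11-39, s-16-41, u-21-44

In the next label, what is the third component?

46

Third component: alternating steps +3, +2, +3, +2, …, so 36, 39, 41, 44 → 46.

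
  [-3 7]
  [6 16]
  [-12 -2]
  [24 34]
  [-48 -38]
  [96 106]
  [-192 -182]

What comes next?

[384 394]

First coordinate — ×(-2) each step: -3, 6, -12, 24, -48, 96, -192 → 384.
Second coordinate: always 10 more than the first coordinate; 7, 16, -2, 34, -38, 106, -182 → 394.
So the next pair is [384 394].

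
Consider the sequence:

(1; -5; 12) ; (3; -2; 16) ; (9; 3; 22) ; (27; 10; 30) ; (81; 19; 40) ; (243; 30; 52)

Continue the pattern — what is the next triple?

First component: ×3 each step, so 1, 3, 9, 27, 81, 243 → 729.
Second component: differences are 3, 5, 7, … (increasing by 2 each time); -5, -2, 3, 10, 19, 30 → 43.
Third component — differences are 4, 6, 8, … (increasing by 2 each time): 12, 16, 22, 30, 40, 52 → 66.
Combining the parts gives (729; 43; 66).

(729; 43; 66)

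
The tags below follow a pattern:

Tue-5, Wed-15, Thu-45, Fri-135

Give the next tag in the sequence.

For the day, runs through the weekdays Mon→Sun: Tue, Wed, Thu, Fri → Sat.
Second component goes 5, 15, 45, 135 → 405 (×3 each step).
Combining the parts gives Sat-405.

Sat-405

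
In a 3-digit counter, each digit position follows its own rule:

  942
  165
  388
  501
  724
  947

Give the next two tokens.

First digit — +2 each step, mod 10: 9, 1, 3, 5, 7, 9 → 1 → 3.
For the second digit, +2 each step, mod 10: 4, 6, 8, 0, 2, 4 → 6 → 8.
Third digit — +3 each step, mod 10: 2, 5, 8, 1, 4, 7 → 0 → 3.
Putting the parts together: 160 and then 383.

160 then 383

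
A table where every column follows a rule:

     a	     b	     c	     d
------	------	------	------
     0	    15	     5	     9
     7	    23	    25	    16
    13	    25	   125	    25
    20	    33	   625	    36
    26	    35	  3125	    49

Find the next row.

33  43  15625  64

For the column a, alternating steps +7, +6, +7, +6, …: 0, 7, 13, 20, 26 → 33.
Column b — alternating steps +8, +2, +8, +2, …: 15, 23, 25, 33, 35 → 43.
For the column c, ×5 each step: 5, 25, 125, 625, 3125 → 15625.
For the column d, perfect squares: 3², 4², 5², …: 9, 16, 25, 36, 49 → 64.
Combining the parts gives 33  43  15625  64.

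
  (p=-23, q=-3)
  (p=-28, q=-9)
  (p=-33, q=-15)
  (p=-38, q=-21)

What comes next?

P — −5 each step: -23, -28, -33, -38 → -43.
Q: -3, -9, -15, -21 → -27 (−6 each step).
So the next element is (p=-43, q=-27).

(p=-43, q=-27)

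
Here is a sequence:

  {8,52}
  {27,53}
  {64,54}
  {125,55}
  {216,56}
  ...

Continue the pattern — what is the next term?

{343,57}

First slot — perfect cubes: 2³, 3³, 4³, …: 8, 27, 64, 125, 216 → 343.
Second slot: +1 each step; 52, 53, 54, 55, 56 → 57.
Combining the parts gives {343,57}.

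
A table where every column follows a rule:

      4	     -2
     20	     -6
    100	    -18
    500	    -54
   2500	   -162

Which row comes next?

First component: ×5 each step, so 4, 20, 100, 500, 2500 → 12500.
Second component: ×3 each step; -2, -6, -18, -54, -162 → -486.
Combining the parts gives 12500  -486.

12500  -486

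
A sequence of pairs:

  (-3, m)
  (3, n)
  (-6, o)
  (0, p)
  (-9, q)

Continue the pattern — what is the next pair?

For the first entry, alternating steps +6, −9, +6, −9, …: -3, 3, -6, 0, -9 → -3.
Letter — letters move forward 1 place in the alphabet: m, n, o, p, q → r.
Putting it together: (-3, r).

(-3, r)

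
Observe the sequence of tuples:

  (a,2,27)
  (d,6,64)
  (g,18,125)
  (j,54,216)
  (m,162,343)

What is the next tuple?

Letter: letters move forward 3 places in the alphabet; a, d, g, j, m → p.
Second component: ×3 each step, so 2, 6, 18, 54, 162 → 486.
Third component goes 27, 64, 125, 216, 343 → 512 (perfect cubes: 3³, 4³, 5³, …).
Combining the parts gives (p,486,512).

(p,486,512)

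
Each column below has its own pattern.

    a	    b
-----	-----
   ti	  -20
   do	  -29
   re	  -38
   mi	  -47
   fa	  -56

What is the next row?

Column a: runs through the solfège scale do→ti; ti, do, re, mi, fa → sol.
For the column b, −9 each step: -20, -29, -38, -47, -56 → -65.
Putting it together: sol  -65.

sol  -65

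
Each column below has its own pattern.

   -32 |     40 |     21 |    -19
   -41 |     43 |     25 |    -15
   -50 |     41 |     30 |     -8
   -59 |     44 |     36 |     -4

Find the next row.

-68  42  43  3

First component — −9 each step: -32, -41, -50, -59 → -68.
Second component: alternating steps +3, −2, +3, −2, …; 40, 43, 41, 44 → 42.
Third component — differences are 4, 5, 6, … (increasing by 1 each time): 21, 25, 30, 36 → 43.
Fourth component: alternating steps +4, +7, +4, +7, …, so -19, -15, -8, -4 → 3.
So the next row is -68  42  43  3.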